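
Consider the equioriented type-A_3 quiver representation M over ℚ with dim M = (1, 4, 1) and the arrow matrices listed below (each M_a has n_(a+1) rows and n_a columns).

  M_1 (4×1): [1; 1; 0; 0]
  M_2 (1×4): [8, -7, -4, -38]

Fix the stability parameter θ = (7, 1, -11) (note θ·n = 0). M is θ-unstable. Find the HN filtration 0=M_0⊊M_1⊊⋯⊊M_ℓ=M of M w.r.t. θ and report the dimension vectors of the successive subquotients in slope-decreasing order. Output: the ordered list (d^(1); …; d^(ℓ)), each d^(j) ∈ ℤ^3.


Interval decomposition of M: I[1,3], I[2,2]^3.
HN type (ℓ=2): μ^(1)=1; μ^(2)=-1

((0, 3, 0); (1, 1, 1))


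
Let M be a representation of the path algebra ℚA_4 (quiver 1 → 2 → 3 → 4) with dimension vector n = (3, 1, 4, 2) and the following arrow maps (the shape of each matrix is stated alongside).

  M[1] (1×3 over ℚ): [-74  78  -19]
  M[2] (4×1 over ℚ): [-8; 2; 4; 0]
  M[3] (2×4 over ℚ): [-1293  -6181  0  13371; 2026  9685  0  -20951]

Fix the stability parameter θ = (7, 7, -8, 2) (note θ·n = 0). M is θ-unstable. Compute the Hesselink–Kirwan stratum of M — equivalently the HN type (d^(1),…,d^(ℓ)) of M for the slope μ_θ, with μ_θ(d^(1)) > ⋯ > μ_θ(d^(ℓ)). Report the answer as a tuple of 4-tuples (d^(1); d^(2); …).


Via rank(M_{q-1}∘⋯∘M_p): M ≅ I[1,1]^2, I[1,4], I[3,3]^2, I[3,4].
μ_θ-semistable layers: μ^(1)=7; μ^(2)=2; μ^(3)=-8

((2, 0, 0, 0); (1, 1, 1, 2); (0, 0, 3, 0))


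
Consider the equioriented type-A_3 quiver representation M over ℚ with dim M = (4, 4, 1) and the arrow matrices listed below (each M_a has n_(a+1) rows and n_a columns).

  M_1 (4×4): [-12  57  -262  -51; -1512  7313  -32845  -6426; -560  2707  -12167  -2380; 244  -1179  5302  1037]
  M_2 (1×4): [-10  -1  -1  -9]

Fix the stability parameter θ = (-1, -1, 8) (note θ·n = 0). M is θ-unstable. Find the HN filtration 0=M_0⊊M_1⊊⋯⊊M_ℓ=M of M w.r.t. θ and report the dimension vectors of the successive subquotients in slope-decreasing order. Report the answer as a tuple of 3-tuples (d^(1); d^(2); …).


Interval decomposition of M: I[1,1], I[1,2]^2, I[1,3], I[2,2].
HN type (ℓ=2): μ^(1)=8; μ^(2)=-1

((0, 0, 1); (4, 4, 0))


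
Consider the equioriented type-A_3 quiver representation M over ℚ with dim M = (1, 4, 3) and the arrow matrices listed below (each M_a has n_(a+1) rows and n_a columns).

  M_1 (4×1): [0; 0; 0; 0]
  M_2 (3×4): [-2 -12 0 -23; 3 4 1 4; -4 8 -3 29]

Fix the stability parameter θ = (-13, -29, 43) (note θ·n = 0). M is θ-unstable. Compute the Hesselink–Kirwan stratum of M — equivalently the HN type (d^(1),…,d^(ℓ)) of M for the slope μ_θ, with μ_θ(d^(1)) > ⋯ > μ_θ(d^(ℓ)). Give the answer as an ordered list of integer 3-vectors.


Barcode: M ≅ I[1,1], I[2,2], I[2,3]^3. HN layers by μ_θ (3 steps, strictly decreasing):
  μ^(1)=43; μ^(2)=-13; μ^(3)=-29

((0, 0, 3); (1, 0, 0); (0, 4, 0))


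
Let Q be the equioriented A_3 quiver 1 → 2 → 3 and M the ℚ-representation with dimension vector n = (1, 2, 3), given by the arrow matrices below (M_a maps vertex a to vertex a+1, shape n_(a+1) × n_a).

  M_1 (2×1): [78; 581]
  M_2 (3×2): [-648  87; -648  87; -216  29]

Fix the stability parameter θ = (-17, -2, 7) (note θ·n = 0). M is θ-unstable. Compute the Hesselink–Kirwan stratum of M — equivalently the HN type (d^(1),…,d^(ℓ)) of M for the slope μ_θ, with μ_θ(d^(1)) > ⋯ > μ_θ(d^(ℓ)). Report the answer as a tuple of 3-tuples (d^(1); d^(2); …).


Via rank(M_{q-1}∘⋯∘M_p): M ≅ I[1,3], I[2,2], I[3,3]^2.
μ_θ-semistable layers: μ^(1)=7; μ^(2)=-2; μ^(3)=-17

((0, 0, 3); (0, 2, 0); (1, 0, 0))


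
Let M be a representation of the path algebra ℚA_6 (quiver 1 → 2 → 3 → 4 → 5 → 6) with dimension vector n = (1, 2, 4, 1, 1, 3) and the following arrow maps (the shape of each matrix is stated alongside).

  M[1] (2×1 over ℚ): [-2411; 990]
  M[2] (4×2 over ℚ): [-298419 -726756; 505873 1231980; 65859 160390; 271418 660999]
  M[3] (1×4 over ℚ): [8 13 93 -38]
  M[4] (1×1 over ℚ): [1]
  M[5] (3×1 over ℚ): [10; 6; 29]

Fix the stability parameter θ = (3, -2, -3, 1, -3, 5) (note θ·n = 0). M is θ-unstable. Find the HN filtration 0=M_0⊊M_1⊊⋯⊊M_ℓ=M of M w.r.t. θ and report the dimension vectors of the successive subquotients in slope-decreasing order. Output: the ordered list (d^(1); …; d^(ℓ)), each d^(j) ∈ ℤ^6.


Barcode: M ≅ I[1,3], I[2,3], I[3,3], I[3,6], I[6,6]^2. HN layers by μ_θ (5 steps, strictly decreasing):
  μ^(1)=5; μ^(2)=-2/3; μ^(3)=-1; μ^(4)=-5/2; μ^(5)=-3

((0, 0, 0, 0, 0, 3); (1, 1, 1, 0, 0, 0); (0, 0, 0, 1, 1, 0); (0, 1, 1, 0, 0, 0); (0, 0, 2, 0, 0, 0))


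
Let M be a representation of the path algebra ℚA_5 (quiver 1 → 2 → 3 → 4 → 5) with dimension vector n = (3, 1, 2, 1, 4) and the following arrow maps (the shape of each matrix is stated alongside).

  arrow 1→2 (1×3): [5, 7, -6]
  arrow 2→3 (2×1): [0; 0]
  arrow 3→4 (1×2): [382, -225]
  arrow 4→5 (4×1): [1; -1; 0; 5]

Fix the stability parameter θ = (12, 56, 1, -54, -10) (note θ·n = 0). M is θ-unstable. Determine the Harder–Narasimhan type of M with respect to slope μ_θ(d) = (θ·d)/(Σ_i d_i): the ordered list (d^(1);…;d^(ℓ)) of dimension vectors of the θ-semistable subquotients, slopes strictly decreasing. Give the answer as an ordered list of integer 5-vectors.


Interval decomposition of M: I[1,1]^2, I[1,2], I[3,3], I[3,5], I[5,5]^3.
HN type (ℓ=5): μ^(1)=56; μ^(2)=12; μ^(3)=1; μ^(4)=-10; μ^(5)=-53/2

((0, 1, 0, 0, 0); (3, 0, 0, 0, 0); (0, 0, 1, 0, 0); (0, 0, 0, 0, 4); (0, 0, 1, 1, 0))


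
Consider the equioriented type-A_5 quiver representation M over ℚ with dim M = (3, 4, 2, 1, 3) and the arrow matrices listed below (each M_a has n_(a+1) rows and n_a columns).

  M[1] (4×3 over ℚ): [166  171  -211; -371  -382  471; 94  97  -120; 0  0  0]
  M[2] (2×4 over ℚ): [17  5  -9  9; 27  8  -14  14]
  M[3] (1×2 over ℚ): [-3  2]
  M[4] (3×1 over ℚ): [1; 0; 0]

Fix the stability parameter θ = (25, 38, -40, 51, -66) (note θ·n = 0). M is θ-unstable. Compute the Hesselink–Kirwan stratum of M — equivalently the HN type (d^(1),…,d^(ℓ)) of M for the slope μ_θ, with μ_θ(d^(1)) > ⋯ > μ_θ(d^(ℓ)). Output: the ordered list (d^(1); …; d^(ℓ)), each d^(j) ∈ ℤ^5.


Interval decomposition of M: I[1,2], I[1,3], I[1,5], I[2,2], I[5,5]^2.
HN type (ℓ=5): μ^(1)=38; μ^(2)=25; μ^(3)=23/3; μ^(4)=8/5; μ^(5)=-66

((0, 2, 0, 0, 0); (1, 0, 0, 0, 0); (1, 1, 1, 0, 0); (1, 1, 1, 1, 1); (0, 0, 0, 0, 2))


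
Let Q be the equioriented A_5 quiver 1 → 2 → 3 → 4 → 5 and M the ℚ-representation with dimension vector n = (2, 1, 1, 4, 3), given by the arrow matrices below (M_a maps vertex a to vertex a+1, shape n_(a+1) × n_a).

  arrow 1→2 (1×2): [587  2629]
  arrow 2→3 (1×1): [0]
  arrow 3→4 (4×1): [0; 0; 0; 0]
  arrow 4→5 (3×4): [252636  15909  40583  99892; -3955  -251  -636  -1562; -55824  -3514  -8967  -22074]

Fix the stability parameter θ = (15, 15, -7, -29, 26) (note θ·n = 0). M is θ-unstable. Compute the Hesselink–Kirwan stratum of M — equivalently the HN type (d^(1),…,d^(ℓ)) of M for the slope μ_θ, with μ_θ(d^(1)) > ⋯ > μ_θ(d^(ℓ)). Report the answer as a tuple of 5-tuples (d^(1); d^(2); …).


Via rank(M_{q-1}∘⋯∘M_p): M ≅ I[1,1], I[1,2], I[3,3], I[4,4], I[4,5]^3.
μ_θ-semistable layers: μ^(1)=26; μ^(2)=15; μ^(3)=-7; μ^(4)=-29

((0, 0, 0, 0, 3); (2, 1, 0, 0, 0); (0, 0, 1, 0, 0); (0, 0, 0, 4, 0))


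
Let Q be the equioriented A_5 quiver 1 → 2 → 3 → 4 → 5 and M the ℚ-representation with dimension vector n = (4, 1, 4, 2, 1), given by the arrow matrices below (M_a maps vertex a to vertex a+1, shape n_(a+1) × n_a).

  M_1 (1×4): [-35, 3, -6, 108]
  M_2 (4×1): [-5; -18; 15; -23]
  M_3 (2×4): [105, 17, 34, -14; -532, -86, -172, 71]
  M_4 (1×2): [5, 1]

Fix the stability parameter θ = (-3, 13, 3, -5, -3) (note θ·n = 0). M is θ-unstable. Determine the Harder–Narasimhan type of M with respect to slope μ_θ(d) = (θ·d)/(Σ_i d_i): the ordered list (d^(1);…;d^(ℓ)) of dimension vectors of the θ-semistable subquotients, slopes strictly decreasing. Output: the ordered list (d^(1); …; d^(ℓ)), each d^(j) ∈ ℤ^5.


Via rank(M_{q-1}∘⋯∘M_p): M ≅ I[1,1]^3, I[1,4], I[3,3]^2, I[3,5].
μ_θ-semistable layers: μ^(1)=11/3; μ^(2)=3; μ^(3)=-5/3; μ^(4)=-3

((0, 1, 1, 1, 0); (0, 0, 2, 0, 0); (0, 0, 1, 1, 1); (4, 0, 0, 0, 0))


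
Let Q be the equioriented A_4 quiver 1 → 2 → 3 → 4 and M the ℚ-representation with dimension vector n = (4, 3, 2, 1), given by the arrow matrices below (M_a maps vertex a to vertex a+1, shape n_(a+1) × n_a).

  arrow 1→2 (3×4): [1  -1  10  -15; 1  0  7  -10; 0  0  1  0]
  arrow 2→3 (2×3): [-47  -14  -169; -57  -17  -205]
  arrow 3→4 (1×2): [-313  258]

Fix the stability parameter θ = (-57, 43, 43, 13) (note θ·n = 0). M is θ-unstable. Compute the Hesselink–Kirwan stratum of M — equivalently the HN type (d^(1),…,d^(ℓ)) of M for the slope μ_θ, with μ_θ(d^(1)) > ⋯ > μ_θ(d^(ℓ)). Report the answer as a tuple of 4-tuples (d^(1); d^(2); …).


Via rank(M_{q-1}∘⋯∘M_p): M ≅ I[1,1], I[1,2], I[1,3], I[1,4].
μ_θ-semistable layers: μ^(1)=43; μ^(2)=33; μ^(3)=-57

((0, 2, 1, 0); (0, 1, 1, 1); (4, 0, 0, 0))


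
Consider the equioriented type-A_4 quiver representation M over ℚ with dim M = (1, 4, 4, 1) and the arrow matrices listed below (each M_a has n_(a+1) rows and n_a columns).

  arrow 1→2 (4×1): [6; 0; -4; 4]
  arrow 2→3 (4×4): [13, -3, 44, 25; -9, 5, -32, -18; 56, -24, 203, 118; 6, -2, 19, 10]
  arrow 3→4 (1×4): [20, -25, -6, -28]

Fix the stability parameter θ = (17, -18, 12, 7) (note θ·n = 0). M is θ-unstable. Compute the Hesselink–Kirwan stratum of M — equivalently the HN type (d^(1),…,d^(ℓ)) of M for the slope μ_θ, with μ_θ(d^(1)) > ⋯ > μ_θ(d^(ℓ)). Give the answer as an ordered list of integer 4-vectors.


Barcode: M ≅ I[1,4], I[2,3]^3. HN layers by μ_θ (4 steps, strictly decreasing):
  μ^(1)=12; μ^(2)=19/2; μ^(3)=-1/2; μ^(4)=-18

((0, 0, 3, 0); (0, 0, 1, 1); (1, 1, 0, 0); (0, 3, 0, 0))


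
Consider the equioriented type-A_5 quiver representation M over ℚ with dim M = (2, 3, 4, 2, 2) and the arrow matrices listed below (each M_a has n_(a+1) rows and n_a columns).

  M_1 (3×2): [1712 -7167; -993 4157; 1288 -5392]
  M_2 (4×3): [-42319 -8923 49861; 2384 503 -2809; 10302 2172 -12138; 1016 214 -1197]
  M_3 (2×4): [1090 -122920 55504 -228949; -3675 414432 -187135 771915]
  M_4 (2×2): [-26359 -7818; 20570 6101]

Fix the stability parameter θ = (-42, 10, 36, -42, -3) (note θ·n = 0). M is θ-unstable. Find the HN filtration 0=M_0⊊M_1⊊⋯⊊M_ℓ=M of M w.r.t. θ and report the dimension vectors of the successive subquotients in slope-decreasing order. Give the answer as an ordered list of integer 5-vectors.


Via rank(M_{q-1}∘⋯∘M_p): M ≅ I[1,5]^2, I[2,3], I[3,3].
μ_θ-semistable layers: μ^(1)=36; μ^(2)=10; μ^(3)=1/4; μ^(4)=-42

((0, 0, 2, 0, 0); (0, 1, 0, 0, 0); (0, 2, 2, 2, 2); (2, 0, 0, 0, 0))


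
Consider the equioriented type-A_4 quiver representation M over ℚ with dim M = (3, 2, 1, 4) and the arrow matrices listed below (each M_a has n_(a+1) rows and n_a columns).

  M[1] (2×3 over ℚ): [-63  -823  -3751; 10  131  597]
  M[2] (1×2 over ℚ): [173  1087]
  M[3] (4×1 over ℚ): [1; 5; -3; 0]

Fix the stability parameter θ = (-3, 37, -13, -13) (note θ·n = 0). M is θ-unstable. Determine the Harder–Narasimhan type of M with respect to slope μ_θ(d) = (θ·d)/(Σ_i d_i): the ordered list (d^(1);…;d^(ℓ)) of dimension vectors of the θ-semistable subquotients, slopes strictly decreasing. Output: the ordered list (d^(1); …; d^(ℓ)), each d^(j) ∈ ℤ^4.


Barcode: M ≅ I[1,1], I[1,2], I[1,4], I[4,4]^3. HN layers by μ_θ (4 steps, strictly decreasing):
  μ^(1)=37; μ^(2)=11/3; μ^(3)=-3; μ^(4)=-13

((0, 1, 0, 0); (0, 1, 1, 1); (3, 0, 0, 0); (0, 0, 0, 3))


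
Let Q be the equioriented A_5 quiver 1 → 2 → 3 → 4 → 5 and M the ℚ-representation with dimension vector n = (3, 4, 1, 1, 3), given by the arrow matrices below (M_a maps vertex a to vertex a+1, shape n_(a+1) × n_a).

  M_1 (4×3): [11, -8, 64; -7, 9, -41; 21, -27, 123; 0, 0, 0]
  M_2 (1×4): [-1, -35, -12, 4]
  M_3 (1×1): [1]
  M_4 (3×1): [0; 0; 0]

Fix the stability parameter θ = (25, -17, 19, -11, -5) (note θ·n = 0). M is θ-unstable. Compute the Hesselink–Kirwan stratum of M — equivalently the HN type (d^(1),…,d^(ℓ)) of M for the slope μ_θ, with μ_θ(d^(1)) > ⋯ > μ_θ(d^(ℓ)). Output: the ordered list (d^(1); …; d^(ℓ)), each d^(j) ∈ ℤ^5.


Barcode: M ≅ I[1,1], I[1,2], I[1,4], I[2,2]^2, I[5,5]^3. HN layers by μ_θ (4 steps, strictly decreasing):
  μ^(1)=25; μ^(2)=4; μ^(3)=-5; μ^(4)=-17

((1, 0, 0, 0, 0); (2, 2, 1, 1, 0); (0, 0, 0, 0, 3); (0, 2, 0, 0, 0))


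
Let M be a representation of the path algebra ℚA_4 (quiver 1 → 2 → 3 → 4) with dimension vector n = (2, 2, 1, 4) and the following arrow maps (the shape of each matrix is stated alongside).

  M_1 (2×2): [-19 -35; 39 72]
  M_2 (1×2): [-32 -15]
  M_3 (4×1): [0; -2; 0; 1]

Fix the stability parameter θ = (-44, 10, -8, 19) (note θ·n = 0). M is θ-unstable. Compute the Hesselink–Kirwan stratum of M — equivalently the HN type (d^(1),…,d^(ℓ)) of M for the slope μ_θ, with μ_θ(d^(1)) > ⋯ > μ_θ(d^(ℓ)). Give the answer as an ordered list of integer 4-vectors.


Barcode: M ≅ I[1,2], I[1,4], I[4,4]^3. HN layers by μ_θ (4 steps, strictly decreasing):
  μ^(1)=19; μ^(2)=10; μ^(3)=1; μ^(4)=-44

((0, 0, 0, 4); (0, 1, 0, 0); (0, 1, 1, 0); (2, 0, 0, 0))


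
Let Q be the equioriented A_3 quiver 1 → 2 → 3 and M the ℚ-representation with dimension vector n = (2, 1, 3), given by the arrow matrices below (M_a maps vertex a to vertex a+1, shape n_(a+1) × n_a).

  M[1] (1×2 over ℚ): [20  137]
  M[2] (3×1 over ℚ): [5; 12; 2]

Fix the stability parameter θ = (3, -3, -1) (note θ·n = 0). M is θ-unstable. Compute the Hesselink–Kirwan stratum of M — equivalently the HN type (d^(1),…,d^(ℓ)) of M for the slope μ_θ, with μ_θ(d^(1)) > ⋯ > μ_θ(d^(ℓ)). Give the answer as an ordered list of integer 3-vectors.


Via rank(M_{q-1}∘⋯∘M_p): M ≅ I[1,1], I[1,3], I[3,3]^2.
μ_θ-semistable layers: μ^(1)=3; μ^(2)=-1/3; μ^(3)=-1

((1, 0, 0); (1, 1, 1); (0, 0, 2))


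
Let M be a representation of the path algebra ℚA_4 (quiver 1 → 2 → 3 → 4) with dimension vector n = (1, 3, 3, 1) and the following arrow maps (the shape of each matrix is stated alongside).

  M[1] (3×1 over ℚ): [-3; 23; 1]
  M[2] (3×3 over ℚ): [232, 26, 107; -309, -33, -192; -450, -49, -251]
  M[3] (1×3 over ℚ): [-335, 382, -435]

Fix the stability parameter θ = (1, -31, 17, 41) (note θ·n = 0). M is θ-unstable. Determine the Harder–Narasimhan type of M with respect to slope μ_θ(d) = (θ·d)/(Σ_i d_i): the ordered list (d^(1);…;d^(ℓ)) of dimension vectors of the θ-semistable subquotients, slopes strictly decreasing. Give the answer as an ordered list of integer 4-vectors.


Interval decomposition of M: I[1,4], I[2,3]^2.
HN type (ℓ=4): μ^(1)=41; μ^(2)=17; μ^(3)=-15; μ^(4)=-31

((0, 0, 0, 1); (0, 0, 3, 0); (1, 1, 0, 0); (0, 2, 0, 0))


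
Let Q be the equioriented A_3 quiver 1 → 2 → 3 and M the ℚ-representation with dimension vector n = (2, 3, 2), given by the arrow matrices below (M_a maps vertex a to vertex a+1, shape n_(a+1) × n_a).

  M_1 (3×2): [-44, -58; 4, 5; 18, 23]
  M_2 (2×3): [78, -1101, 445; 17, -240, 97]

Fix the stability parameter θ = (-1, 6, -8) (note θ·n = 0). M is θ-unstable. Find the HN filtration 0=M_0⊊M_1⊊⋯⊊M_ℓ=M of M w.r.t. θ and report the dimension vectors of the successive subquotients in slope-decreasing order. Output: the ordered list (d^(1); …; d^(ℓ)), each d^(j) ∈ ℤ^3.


Barcode: M ≅ I[1,3]^2, I[2,2]. HN layers by μ_θ (2 steps, strictly decreasing):
  μ^(1)=6; μ^(2)=-1

((0, 1, 0); (2, 2, 2))


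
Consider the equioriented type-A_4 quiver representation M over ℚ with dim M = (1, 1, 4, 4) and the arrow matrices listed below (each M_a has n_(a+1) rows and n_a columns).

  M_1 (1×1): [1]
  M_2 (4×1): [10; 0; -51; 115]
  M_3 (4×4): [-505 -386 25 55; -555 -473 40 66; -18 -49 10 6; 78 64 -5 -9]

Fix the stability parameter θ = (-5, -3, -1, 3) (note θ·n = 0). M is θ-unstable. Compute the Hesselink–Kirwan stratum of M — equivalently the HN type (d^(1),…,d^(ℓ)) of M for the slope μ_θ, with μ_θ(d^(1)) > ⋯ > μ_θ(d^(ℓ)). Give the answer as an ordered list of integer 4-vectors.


Barcode: M ≅ I[1,3], I[3,4]^3, I[4,4]. HN layers by μ_θ (4 steps, strictly decreasing):
  μ^(1)=3; μ^(2)=-1; μ^(3)=-3; μ^(4)=-5

((0, 0, 0, 4); (0, 0, 4, 0); (0, 1, 0, 0); (1, 0, 0, 0))


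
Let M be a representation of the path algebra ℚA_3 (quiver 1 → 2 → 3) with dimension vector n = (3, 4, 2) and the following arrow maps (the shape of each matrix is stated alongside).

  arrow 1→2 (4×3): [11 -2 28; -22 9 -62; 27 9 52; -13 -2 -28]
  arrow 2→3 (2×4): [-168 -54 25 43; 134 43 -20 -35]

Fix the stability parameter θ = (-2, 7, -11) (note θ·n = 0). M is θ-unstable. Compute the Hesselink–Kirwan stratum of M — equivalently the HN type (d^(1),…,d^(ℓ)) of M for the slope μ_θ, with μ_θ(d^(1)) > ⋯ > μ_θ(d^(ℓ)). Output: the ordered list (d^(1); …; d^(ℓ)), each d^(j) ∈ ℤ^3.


Via rank(M_{q-1}∘⋯∘M_p): M ≅ I[1,2], I[1,3]^2, I[2,2].
μ_θ-semistable layers: μ^(1)=7; μ^(2)=-2

((0, 2, 0); (3, 2, 2))


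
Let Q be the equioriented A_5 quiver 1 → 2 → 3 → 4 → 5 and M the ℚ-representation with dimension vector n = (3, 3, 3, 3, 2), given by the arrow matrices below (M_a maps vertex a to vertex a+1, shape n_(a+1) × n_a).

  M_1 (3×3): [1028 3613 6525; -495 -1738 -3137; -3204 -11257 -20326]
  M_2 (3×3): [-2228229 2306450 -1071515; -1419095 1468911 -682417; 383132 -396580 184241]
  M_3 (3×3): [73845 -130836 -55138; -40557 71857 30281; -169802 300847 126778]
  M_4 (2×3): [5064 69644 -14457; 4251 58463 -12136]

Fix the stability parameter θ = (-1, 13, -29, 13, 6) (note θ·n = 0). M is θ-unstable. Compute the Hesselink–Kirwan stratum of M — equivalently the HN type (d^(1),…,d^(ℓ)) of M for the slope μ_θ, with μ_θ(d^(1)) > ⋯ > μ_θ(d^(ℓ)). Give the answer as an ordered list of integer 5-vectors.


Via rank(M_{q-1}∘⋯∘M_p): M ≅ I[1,4], I[1,5]^2.
μ_θ-semistable layers: μ^(1)=13; μ^(2)=19/2; μ^(3)=-17/3

((0, 0, 0, 1, 0); (0, 0, 0, 2, 2); (3, 3, 3, 0, 0))


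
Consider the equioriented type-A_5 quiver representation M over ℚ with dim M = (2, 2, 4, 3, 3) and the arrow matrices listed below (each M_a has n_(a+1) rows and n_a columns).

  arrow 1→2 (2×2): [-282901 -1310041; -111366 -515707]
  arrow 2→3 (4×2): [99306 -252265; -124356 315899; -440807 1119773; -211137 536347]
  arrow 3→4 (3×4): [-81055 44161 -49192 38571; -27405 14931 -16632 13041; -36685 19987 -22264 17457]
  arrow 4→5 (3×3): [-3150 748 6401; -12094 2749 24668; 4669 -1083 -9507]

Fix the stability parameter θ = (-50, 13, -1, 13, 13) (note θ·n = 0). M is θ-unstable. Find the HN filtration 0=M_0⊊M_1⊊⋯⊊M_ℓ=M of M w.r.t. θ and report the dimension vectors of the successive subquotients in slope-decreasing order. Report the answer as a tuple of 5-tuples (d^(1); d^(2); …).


Barcode: M ≅ I[1,3], I[1,5], I[3,3]^2, I[4,5]^2. HN layers by μ_θ (4 steps, strictly decreasing):
  μ^(1)=13; μ^(2)=6; μ^(3)=-1; μ^(4)=-50

((0, 0, 0, 3, 3); (0, 2, 2, 0, 0); (0, 0, 2, 0, 0); (2, 0, 0, 0, 0))


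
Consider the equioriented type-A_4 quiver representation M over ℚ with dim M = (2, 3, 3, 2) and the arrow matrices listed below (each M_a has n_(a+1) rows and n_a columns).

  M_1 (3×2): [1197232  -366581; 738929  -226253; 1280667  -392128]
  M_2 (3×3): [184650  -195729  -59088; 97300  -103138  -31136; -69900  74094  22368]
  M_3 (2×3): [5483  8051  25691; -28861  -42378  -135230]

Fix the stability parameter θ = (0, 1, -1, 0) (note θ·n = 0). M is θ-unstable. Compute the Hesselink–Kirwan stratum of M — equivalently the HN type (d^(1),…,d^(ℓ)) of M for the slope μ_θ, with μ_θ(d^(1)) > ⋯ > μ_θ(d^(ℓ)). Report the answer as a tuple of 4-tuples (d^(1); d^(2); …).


Barcode: M ≅ I[1,2], I[1,4], I[2,2], I[3,3], I[3,4]. HN layers by μ_θ (3 steps, strictly decreasing):
  μ^(1)=1; μ^(2)=0; μ^(3)=-1

((0, 2, 0, 0); (2, 1, 1, 2); (0, 0, 2, 0))


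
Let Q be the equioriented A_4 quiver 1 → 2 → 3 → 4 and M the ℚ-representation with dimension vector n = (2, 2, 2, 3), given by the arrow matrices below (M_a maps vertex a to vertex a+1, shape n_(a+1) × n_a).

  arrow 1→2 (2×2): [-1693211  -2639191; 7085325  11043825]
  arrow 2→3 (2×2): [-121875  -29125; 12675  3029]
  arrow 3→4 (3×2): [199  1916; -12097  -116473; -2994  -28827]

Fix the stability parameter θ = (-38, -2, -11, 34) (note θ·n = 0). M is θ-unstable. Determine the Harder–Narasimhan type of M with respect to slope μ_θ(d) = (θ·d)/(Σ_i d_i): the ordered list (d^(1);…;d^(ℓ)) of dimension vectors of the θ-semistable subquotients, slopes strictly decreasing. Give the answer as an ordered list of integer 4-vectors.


Interval decomposition of M: I[1,1], I[1,2], I[2,4], I[3,4], I[4,4].
HN type (ℓ=5): μ^(1)=34; μ^(2)=-2; μ^(3)=-13/2; μ^(4)=-11; μ^(5)=-38

((0, 0, 0, 3); (0, 1, 0, 0); (0, 1, 1, 0); (0, 0, 1, 0); (2, 0, 0, 0))


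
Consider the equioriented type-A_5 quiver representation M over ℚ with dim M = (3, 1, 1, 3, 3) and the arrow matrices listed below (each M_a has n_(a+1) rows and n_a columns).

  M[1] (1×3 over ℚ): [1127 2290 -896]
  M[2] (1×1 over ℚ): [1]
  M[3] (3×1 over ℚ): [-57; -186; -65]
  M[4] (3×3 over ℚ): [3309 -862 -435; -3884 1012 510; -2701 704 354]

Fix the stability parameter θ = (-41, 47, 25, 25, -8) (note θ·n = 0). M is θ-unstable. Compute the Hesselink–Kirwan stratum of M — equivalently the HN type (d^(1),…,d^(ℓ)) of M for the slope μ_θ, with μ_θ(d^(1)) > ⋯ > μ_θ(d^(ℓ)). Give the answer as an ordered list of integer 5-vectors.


Via rank(M_{q-1}∘⋯∘M_p): M ≅ I[1,1]^2, I[1,5], I[4,4], I[4,5], I[5,5].
μ_θ-semistable layers: μ^(1)=25; μ^(2)=89/4; μ^(3)=17/2; μ^(4)=-8; μ^(5)=-41

((0, 0, 0, 1, 0); (0, 1, 1, 1, 1); (0, 0, 0, 1, 1); (0, 0, 0, 0, 1); (3, 0, 0, 0, 0))


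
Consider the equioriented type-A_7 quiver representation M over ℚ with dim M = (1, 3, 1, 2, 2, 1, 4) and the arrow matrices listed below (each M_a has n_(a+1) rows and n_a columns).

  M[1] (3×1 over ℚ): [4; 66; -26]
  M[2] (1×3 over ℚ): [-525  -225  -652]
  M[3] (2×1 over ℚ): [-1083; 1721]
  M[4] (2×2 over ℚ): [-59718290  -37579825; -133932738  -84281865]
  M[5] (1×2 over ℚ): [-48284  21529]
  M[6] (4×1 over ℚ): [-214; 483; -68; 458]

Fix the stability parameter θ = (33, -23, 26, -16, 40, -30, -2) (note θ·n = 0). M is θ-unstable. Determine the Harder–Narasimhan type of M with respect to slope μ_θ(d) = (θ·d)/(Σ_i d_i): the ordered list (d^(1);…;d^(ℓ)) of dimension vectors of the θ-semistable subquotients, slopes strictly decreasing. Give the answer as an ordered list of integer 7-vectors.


Via rank(M_{q-1}∘⋯∘M_p): M ≅ I[1,7], I[2,2]^2, I[4,4], I[5,5], I[7,7]^3.
μ_θ-semistable layers: μ^(1)=40; μ^(2)=4; μ^(3)=-2; μ^(4)=-16; μ^(5)=-23

((0, 0, 0, 0, 1, 0, 0); (1, 1, 1, 1, 1, 1, 1); (0, 0, 0, 0, 0, 0, 3); (0, 0, 0, 1, 0, 0, 0); (0, 2, 0, 0, 0, 0, 0))


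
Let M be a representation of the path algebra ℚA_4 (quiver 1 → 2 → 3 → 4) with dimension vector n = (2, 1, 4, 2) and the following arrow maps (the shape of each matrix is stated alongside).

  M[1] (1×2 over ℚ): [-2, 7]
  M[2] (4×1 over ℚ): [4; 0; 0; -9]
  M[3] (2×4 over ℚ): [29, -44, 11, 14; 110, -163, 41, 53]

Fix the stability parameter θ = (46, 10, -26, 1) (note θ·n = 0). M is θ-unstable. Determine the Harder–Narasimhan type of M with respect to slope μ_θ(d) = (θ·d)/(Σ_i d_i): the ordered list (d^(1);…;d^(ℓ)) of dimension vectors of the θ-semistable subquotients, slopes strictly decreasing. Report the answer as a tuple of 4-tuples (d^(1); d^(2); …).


Interval decomposition of M: I[1,1], I[1,4], I[3,3]^2, I[3,4].
HN type (ℓ=4): μ^(1)=46; μ^(2)=31/4; μ^(3)=1; μ^(4)=-26

((1, 0, 0, 0); (1, 1, 1, 1); (0, 0, 0, 1); (0, 0, 3, 0))


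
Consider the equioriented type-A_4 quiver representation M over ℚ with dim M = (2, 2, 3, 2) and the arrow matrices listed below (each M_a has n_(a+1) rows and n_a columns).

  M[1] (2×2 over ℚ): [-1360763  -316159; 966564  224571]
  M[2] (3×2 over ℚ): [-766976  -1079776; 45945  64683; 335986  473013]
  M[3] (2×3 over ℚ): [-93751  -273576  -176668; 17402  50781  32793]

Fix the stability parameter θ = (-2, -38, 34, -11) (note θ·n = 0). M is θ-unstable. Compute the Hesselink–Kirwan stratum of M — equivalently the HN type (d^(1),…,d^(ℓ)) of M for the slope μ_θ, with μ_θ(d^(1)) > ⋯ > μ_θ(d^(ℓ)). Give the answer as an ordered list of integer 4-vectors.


Via rank(M_{q-1}∘⋯∘M_p): M ≅ I[1,4]^2, I[3,3].
μ_θ-semistable layers: μ^(1)=34; μ^(2)=23/2; μ^(3)=-20

((0, 0, 1, 0); (0, 0, 2, 2); (2, 2, 0, 0))


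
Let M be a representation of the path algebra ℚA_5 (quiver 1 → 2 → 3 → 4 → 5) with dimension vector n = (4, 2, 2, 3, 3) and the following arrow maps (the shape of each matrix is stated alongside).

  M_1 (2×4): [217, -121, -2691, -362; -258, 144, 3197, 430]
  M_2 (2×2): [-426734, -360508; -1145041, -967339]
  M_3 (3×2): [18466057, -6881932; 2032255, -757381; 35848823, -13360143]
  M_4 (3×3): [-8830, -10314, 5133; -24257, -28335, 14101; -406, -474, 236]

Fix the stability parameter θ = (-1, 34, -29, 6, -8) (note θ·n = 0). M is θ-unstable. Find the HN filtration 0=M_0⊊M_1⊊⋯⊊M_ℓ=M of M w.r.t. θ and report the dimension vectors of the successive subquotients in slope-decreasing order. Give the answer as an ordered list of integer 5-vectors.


Barcode: M ≅ I[1,1]^2, I[1,5]^2, I[4,4], I[5,5]. HN layers by μ_θ (4 steps, strictly decreasing):
  μ^(1)=6; μ^(2)=3/4; μ^(3)=-1; μ^(4)=-8

((0, 0, 0, 1, 0); (0, 2, 2, 2, 2); (4, 0, 0, 0, 0); (0, 0, 0, 0, 1))


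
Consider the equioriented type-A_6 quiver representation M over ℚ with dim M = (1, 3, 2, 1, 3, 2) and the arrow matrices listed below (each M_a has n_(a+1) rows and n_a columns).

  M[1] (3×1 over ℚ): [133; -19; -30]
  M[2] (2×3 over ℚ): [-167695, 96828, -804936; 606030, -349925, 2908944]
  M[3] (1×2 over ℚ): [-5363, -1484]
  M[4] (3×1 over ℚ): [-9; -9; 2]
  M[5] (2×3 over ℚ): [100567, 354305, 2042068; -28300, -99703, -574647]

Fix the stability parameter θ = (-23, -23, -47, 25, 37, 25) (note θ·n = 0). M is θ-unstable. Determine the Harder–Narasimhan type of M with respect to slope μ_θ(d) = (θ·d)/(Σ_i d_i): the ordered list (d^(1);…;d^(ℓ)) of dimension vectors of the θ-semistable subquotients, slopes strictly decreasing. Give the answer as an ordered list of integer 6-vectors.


Interval decomposition of M: I[1,6], I[2,2], I[2,3], I[5,5], I[5,6].
HN type (ℓ=6): μ^(1)=37; μ^(2)=31; μ^(3)=25; μ^(4)=-23; μ^(5)=-31; μ^(6)=-35

((0, 0, 0, 0, 1, 0); (0, 0, 0, 0, 2, 2); (0, 0, 0, 1, 0, 0); (0, 1, 0, 0, 0, 0); (1, 1, 1, 0, 0, 0); (0, 1, 1, 0, 0, 0))


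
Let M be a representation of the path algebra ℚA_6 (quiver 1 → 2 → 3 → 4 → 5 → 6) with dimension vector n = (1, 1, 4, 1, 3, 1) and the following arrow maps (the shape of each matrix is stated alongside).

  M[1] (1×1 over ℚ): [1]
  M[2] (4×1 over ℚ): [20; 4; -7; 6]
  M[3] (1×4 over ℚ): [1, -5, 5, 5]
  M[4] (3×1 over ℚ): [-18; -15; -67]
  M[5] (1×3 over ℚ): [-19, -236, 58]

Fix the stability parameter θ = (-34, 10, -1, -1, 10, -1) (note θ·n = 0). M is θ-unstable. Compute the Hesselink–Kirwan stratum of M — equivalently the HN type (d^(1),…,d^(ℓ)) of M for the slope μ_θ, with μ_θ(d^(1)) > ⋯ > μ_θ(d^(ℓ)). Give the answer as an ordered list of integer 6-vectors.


Via rank(M_{q-1}∘⋯∘M_p): M ≅ I[1,6], I[3,3]^3, I[5,5]^2.
μ_θ-semistable layers: μ^(1)=10; μ^(2)=9/2; μ^(3)=8/3; μ^(4)=-1; μ^(5)=-34

((0, 0, 0, 0, 2, 0); (0, 0, 0, 0, 1, 1); (0, 1, 1, 1, 0, 0); (0, 0, 3, 0, 0, 0); (1, 0, 0, 0, 0, 0))


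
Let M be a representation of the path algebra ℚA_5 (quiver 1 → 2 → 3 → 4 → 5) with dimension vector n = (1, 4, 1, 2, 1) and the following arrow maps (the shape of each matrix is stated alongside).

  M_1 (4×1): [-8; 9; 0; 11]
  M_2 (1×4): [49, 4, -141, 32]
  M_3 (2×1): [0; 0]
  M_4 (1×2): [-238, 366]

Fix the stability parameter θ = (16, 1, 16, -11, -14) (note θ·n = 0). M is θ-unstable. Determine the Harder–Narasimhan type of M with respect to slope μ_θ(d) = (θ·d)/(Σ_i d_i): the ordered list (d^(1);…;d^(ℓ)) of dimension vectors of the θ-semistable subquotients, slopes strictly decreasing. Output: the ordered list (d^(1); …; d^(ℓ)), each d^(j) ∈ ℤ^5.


Via rank(M_{q-1}∘⋯∘M_p): M ≅ I[1,3], I[2,2]^3, I[4,4], I[4,5].
μ_θ-semistable layers: μ^(1)=16; μ^(2)=17/2; μ^(3)=1; μ^(4)=-11; μ^(5)=-25/2

((0, 0, 1, 0, 0); (1, 1, 0, 0, 0); (0, 3, 0, 0, 0); (0, 0, 0, 1, 0); (0, 0, 0, 1, 1))


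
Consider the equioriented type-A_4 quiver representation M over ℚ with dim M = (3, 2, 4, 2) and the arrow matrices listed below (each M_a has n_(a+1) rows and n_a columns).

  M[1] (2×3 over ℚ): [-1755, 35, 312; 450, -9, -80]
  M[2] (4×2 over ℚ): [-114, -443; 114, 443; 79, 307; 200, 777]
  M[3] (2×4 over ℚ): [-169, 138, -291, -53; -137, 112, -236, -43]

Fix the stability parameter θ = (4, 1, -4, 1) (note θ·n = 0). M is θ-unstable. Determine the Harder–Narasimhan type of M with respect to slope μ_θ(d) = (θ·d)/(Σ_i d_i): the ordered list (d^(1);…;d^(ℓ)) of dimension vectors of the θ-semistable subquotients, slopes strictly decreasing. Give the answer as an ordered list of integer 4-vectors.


Interval decomposition of M: I[1,1], I[1,4]^2, I[3,3]^2.
HN type (ℓ=4): μ^(1)=4; μ^(2)=1; μ^(3)=1/3; μ^(4)=-4

((1, 0, 0, 0); (0, 0, 0, 2); (2, 2, 2, 0); (0, 0, 2, 0))


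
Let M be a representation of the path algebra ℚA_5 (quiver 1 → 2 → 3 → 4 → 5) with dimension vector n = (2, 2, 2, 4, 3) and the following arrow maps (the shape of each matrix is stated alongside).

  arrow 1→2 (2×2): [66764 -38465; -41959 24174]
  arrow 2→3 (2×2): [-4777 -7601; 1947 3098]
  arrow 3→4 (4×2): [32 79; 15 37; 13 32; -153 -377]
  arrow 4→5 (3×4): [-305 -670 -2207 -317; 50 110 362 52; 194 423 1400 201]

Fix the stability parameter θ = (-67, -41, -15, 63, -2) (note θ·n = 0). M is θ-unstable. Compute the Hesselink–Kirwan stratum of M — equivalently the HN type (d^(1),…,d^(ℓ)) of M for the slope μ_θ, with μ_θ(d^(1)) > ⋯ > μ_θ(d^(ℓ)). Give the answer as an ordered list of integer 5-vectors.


Via rank(M_{q-1}∘⋯∘M_p): M ≅ I[1,4]^2, I[4,5]^2, I[5,5].
μ_θ-semistable layers: μ^(1)=63; μ^(2)=61/2; μ^(3)=-2; μ^(4)=-15; μ^(5)=-41; μ^(6)=-67

((0, 0, 0, 2, 0); (0, 0, 0, 2, 2); (0, 0, 0, 0, 1); (0, 0, 2, 0, 0); (0, 2, 0, 0, 0); (2, 0, 0, 0, 0))


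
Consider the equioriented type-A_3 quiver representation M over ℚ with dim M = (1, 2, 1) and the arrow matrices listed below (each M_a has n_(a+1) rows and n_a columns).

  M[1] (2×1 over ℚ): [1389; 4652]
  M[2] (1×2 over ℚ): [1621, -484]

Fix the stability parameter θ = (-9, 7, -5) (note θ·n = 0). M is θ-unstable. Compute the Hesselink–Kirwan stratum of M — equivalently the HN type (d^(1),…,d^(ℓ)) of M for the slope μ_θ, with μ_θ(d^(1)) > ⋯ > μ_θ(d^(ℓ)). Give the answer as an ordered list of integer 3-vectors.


Barcode: M ≅ I[1,3], I[2,2]. HN layers by μ_θ (3 steps, strictly decreasing):
  μ^(1)=7; μ^(2)=1; μ^(3)=-9

((0, 1, 0); (0, 1, 1); (1, 0, 0))


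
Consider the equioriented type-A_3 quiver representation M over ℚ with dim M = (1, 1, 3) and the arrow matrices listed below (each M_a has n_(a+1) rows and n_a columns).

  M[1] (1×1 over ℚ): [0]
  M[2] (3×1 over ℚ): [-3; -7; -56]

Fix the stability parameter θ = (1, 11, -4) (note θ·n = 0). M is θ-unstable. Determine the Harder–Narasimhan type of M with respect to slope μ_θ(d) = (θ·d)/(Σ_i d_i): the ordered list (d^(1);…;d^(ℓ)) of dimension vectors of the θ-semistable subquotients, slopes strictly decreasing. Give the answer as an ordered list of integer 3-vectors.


Interval decomposition of M: I[1,1], I[2,3], I[3,3]^2.
HN type (ℓ=3): μ^(1)=7/2; μ^(2)=1; μ^(3)=-4

((0, 1, 1); (1, 0, 0); (0, 0, 2))


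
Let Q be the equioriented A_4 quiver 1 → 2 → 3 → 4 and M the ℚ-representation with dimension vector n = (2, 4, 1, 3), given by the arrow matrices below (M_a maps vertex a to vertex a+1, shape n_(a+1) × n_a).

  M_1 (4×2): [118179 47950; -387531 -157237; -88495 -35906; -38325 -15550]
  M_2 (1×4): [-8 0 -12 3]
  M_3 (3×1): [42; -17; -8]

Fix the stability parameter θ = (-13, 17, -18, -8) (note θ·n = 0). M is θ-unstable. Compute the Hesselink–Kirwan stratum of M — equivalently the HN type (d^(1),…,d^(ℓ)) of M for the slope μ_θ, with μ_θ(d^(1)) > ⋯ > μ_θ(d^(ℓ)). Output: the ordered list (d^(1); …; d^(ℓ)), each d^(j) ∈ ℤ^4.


Barcode: M ≅ I[1,2], I[1,4], I[2,2]^2, I[4,4]^2. HN layers by μ_θ (4 steps, strictly decreasing):
  μ^(1)=17; μ^(2)=-3; μ^(3)=-8; μ^(4)=-13

((0, 3, 0, 0); (0, 1, 1, 1); (0, 0, 0, 2); (2, 0, 0, 0))


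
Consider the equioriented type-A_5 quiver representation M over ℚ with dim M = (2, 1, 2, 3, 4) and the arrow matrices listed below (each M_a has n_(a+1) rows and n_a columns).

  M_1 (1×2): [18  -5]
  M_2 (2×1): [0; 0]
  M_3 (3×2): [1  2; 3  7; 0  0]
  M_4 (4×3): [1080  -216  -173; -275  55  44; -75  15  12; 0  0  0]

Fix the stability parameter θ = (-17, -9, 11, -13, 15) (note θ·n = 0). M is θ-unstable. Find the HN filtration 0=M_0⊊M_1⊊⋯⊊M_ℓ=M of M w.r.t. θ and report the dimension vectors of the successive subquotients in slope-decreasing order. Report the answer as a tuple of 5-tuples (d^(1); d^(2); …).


Interval decomposition of M: I[1,1], I[1,2], I[3,4], I[3,5], I[4,5], I[5,5]^2.
HN type (ℓ=5): μ^(1)=15; μ^(2)=-1; μ^(3)=-9; μ^(4)=-13; μ^(5)=-17

((0, 0, 0, 0, 4); (0, 0, 2, 2, 0); (0, 1, 0, 0, 0); (0, 0, 0, 1, 0); (2, 0, 0, 0, 0))


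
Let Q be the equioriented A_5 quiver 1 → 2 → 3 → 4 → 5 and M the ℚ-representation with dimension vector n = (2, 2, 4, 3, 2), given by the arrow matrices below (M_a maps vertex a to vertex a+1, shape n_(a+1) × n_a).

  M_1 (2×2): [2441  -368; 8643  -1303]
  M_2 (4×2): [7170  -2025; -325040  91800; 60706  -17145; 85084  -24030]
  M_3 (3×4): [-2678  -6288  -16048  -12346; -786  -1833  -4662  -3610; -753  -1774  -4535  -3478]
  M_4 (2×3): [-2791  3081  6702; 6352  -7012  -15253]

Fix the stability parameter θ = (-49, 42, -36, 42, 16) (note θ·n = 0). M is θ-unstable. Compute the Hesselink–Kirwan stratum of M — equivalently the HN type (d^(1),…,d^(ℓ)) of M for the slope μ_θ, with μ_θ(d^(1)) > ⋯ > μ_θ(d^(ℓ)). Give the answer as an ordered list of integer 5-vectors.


Via rank(M_{q-1}∘⋯∘M_p): M ≅ I[1,2], I[1,5], I[3,3], I[3,4], I[3,5].
μ_θ-semistable layers: μ^(1)=42; μ^(2)=29; μ^(3)=3; μ^(4)=-36; μ^(5)=-49

((0, 1, 0, 1, 0); (0, 0, 0, 2, 2); (0, 1, 1, 0, 0); (0, 0, 3, 0, 0); (2, 0, 0, 0, 0))


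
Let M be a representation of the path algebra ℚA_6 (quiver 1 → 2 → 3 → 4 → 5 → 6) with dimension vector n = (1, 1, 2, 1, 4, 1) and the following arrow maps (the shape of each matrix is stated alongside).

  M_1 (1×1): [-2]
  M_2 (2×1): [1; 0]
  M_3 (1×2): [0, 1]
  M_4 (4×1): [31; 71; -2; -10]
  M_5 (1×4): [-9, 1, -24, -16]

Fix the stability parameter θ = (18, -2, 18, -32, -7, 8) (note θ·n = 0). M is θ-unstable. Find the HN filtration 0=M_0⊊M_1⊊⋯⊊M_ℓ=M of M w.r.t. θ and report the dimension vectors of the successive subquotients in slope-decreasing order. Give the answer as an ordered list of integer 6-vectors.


Interval decomposition of M: I[1,3], I[3,5], I[5,5]^2, I[5,6].
HN type (ℓ=3): μ^(1)=18; μ^(2)=8; μ^(3)=-7

((0, 0, 1, 0, 0, 0); (1, 1, 0, 0, 0, 1); (0, 0, 1, 1, 4, 0))


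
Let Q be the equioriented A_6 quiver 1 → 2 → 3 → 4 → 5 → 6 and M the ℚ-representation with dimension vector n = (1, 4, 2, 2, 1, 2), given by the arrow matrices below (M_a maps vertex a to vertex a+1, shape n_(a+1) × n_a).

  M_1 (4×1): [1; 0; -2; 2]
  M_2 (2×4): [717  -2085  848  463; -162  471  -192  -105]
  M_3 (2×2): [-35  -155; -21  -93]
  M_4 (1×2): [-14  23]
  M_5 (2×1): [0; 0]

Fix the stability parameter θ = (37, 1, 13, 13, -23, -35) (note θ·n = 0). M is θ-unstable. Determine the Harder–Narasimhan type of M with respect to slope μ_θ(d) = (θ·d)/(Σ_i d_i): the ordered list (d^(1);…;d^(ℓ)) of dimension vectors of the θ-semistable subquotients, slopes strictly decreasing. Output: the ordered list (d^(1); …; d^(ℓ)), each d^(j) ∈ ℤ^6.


Via rank(M_{q-1}∘⋯∘M_p): M ≅ I[1,5], I[2,2]^2, I[2,3], I[4,4], I[6,6]^2.
μ_θ-semistable layers: μ^(1)=13; μ^(2)=41/5; μ^(3)=1; μ^(4)=-35

((0, 0, 1, 1, 0, 0); (1, 1, 1, 1, 1, 0); (0, 3, 0, 0, 0, 0); (0, 0, 0, 0, 0, 2))


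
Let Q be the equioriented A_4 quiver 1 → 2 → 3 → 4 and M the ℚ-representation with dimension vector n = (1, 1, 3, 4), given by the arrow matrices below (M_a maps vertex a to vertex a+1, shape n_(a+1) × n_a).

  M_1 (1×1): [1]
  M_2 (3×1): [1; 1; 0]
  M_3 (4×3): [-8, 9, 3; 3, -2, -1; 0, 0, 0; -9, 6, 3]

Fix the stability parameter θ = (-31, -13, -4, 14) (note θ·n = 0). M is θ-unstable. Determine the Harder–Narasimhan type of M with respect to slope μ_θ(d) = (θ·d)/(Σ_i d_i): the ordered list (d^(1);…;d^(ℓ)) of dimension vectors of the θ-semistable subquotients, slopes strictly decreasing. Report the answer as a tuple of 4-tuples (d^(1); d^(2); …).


Via rank(M_{q-1}∘⋯∘M_p): M ≅ I[1,4], I[3,3], I[3,4], I[4,4]^2.
μ_θ-semistable layers: μ^(1)=14; μ^(2)=-4; μ^(3)=-13; μ^(4)=-31

((0, 0, 0, 4); (0, 0, 3, 0); (0, 1, 0, 0); (1, 0, 0, 0))


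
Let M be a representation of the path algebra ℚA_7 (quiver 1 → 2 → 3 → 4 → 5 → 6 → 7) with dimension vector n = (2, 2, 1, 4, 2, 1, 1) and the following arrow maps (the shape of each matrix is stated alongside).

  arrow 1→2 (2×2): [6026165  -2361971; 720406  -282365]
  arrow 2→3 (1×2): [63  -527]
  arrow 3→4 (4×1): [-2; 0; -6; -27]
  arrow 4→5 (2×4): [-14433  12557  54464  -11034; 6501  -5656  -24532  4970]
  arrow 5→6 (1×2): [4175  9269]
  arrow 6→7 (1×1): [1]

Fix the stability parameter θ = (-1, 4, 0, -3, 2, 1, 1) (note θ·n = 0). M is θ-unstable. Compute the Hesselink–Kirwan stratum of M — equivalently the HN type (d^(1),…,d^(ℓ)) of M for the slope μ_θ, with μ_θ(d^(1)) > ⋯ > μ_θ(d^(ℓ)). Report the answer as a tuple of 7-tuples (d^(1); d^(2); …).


Via rank(M_{q-1}∘⋯∘M_p): M ≅ I[1,2], I[1,4], I[4,4], I[4,5], I[4,7].
μ_θ-semistable layers: μ^(1)=4; μ^(2)=2; μ^(3)=4/3; μ^(4)=1/3; μ^(5)=-1; μ^(6)=-3

((0, 1, 0, 0, 0, 0, 0); (0, 0, 0, 0, 1, 0, 0); (0, 0, 0, 0, 1, 1, 1); (0, 1, 1, 1, 0, 0, 0); (2, 0, 0, 0, 0, 0, 0); (0, 0, 0, 3, 0, 0, 0))


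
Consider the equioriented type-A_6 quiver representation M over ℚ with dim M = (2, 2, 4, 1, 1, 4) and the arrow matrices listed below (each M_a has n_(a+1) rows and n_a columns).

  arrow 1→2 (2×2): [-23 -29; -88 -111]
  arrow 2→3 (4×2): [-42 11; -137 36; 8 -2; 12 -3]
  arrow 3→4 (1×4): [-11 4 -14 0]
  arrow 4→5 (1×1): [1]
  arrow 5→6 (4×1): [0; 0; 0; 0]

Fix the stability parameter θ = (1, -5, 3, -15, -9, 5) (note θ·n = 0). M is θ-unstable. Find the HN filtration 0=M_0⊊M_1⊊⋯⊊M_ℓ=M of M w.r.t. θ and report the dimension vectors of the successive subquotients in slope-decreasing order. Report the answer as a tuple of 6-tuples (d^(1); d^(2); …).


Interval decomposition of M: I[1,3], I[1,5], I[3,3]^2, I[6,6]^4.
HN type (ℓ=4): μ^(1)=5; μ^(2)=3; μ^(3)=-2; μ^(4)=-5

((0, 0, 0, 0, 0, 4); (0, 0, 3, 0, 0, 0); (1, 1, 0, 0, 0, 0); (1, 1, 1, 1, 1, 0))
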